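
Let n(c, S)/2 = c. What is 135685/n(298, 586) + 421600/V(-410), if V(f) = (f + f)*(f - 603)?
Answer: 5647968785/24753668 ≈ 228.17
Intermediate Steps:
V(f) = 2*f*(-603 + f) (V(f) = (2*f)*(-603 + f) = 2*f*(-603 + f))
n(c, S) = 2*c
135685/n(298, 586) + 421600/V(-410) = 135685/((2*298)) + 421600/((2*(-410)*(-603 - 410))) = 135685/596 + 421600/((2*(-410)*(-1013))) = 135685*(1/596) + 421600/830660 = 135685/596 + 421600*(1/830660) = 135685/596 + 21080/41533 = 5647968785/24753668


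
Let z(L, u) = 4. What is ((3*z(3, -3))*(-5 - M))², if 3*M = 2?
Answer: 4624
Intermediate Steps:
M = ⅔ (M = (⅓)*2 = ⅔ ≈ 0.66667)
((3*z(3, -3))*(-5 - M))² = ((3*4)*(-5 - 1*⅔))² = (12*(-5 - ⅔))² = (12*(-17/3))² = (-68)² = 4624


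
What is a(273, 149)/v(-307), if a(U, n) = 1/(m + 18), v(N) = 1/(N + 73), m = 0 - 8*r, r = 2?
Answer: -117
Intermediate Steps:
m = -16 (m = 0 - 8*2 = 0 - 16 = -16)
v(N) = 1/(73 + N)
a(U, n) = ½ (a(U, n) = 1/(-16 + 18) = 1/2 = ½)
a(273, 149)/v(-307) = 1/(2*(1/(73 - 307))) = 1/(2*(1/(-234))) = 1/(2*(-1/234)) = (½)*(-234) = -117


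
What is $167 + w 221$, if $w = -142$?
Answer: $-31215$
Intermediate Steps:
$167 + w 221 = 167 - 31382 = -31215$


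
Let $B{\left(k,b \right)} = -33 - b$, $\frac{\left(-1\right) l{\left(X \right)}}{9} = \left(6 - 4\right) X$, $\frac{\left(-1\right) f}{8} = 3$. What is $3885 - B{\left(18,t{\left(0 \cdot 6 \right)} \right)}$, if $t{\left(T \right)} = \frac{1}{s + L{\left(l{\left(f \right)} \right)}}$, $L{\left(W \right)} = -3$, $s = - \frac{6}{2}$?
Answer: $\frac{23507}{6} \approx 3917.8$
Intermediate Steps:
$f = -24$ ($f = \left(-8\right) 3 = -24$)
$l{\left(X \right)} = - 18 X$ ($l{\left(X \right)} = - 9 \left(6 - 4\right) X = - 9 \cdot 2 X = - 18 X$)
$s = -3$ ($s = \left(-6\right) \frac{1}{2} = -3$)
$t{\left(T \right)} = - \frac{1}{6}$ ($t{\left(T \right)} = \frac{1}{-3 - 3} = \frac{1}{-6} = - \frac{1}{6}$)
$3885 - B{\left(18,t{\left(0 \cdot 6 \right)} \right)} = 3885 - \left(-33 - - \frac{1}{6}\right) = 3885 - \left(-33 + \frac{1}{6}\right) = 3885 - - \frac{197}{6} = 3885 + \frac{197}{6} = \frac{23507}{6}$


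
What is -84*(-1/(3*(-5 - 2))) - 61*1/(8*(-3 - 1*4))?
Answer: -163/56 ≈ -2.9107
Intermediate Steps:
-84*(-1/(3*(-5 - 2))) - 61*1/(8*(-3 - 1*4)) = -84/((-7*(-3))) - 61*1/(8*(-3 - 4)) = -84/21 - 61/((8*(-7))*1) = -84*1/21 - 61/((-56*1)) = -4 - 61/(-56) = -4 - 61*(-1/56) = -4 + 61/56 = -163/56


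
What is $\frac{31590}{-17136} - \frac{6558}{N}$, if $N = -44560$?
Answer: $- \frac{2248737}{1325660} \approx -1.6963$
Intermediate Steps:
$\frac{31590}{-17136} - \frac{6558}{N} = \frac{31590}{-17136} - \frac{6558}{-44560} = 31590 \left(- \frac{1}{17136}\right) - - \frac{3279}{22280} = - \frac{1755}{952} + \frac{3279}{22280} = - \frac{2248737}{1325660}$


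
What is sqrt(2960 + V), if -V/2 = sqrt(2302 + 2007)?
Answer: sqrt(2960 - 2*sqrt(4309)) ≈ 53.186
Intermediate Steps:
V = -2*sqrt(4309) (V = -2*sqrt(2302 + 2007) = -2*sqrt(4309) ≈ -131.29)
sqrt(2960 + V) = sqrt(2960 - 2*sqrt(4309))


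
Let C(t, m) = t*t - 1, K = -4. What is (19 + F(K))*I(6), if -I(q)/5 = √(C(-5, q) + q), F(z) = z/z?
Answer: -100*√30 ≈ -547.72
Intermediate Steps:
F(z) = 1
C(t, m) = -1 + t² (C(t, m) = t² - 1 = -1 + t²)
I(q) = -5*√(24 + q) (I(q) = -5*√((-1 + (-5)²) + q) = -5*√((-1 + 25) + q) = -5*√(24 + q))
(19 + F(K))*I(6) = (19 + 1)*(-5*√(24 + 6)) = 20*(-5*√30) = -100*√30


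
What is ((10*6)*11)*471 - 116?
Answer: 310744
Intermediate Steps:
((10*6)*11)*471 - 116 = (60*11)*471 - 116 = 660*471 - 116 = 310860 - 116 = 310744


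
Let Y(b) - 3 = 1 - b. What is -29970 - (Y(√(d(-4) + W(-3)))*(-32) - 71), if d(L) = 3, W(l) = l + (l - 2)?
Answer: -29771 - 32*I*√5 ≈ -29771.0 - 71.554*I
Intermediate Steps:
W(l) = -2 + 2*l (W(l) = l + (-2 + l) = -2 + 2*l)
Y(b) = 4 - b (Y(b) = 3 + (1 - b) = 4 - b)
-29970 - (Y(√(d(-4) + W(-3)))*(-32) - 71) = -29970 - ((4 - √(3 + (-2 + 2*(-3))))*(-32) - 71) = -29970 - ((4 - √(3 + (-2 - 6)))*(-32) - 71) = -29970 - ((4 - √(3 - 8))*(-32) - 71) = -29970 - ((4 - √(-5))*(-32) - 71) = -29970 - ((4 - I*√5)*(-32) - 71) = -29970 - ((-128 + 32*I*√5) - 71) = -29970 - (-199 + 32*I*√5) = -29970 + (199 - 32*I*√5) = -29771 - 32*I*√5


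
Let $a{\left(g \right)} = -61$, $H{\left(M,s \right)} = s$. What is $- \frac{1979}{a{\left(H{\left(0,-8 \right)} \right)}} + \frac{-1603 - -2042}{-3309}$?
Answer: $\frac{6521732}{201849} \approx 32.31$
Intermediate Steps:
$- \frac{1979}{a{\left(H{\left(0,-8 \right)} \right)}} + \frac{-1603 - -2042}{-3309} = - \frac{1979}{-61} + \frac{-1603 - -2042}{-3309} = \left(-1979\right) \left(- \frac{1}{61}\right) + \left(-1603 + 2042\right) \left(- \frac{1}{3309}\right) = \frac{1979}{61} + 439 \left(- \frac{1}{3309}\right) = \frac{1979}{61} - \frac{439}{3309} = \frac{6521732}{201849}$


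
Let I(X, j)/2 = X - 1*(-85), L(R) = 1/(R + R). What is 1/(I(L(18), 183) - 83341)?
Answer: -18/1497077 ≈ -1.2023e-5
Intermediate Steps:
L(R) = 1/(2*R)
I(X, j) = 170 + 2*X (I(X, j) = 2*(X - 1*(-85)) = 2*(X + 85) = 2*(85 + X) = 170 + 2*X)
1/(I(L(18), 183) - 83341) = 1/((170 + 2*((1/2)/18)) - 83341) = 1/((170 + 2*((1/2)*(1/18))) - 83341) = 1/((170 + 2*(1/36)) - 83341) = 1/((170 + 1/18) - 83341) = 1/(3061/18 - 83341) = 1/(-1497077/18) = -18/1497077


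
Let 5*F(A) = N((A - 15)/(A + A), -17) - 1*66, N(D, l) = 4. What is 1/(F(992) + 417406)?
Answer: 5/2086968 ≈ 2.3958e-6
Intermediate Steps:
F(A) = -62/5 (F(A) = (4 - 1*66)/5 = (4 - 66)/5 = (1/5)*(-62) = -62/5)
1/(F(992) + 417406) = 1/(-62/5 + 417406) = 1/(2086968/5) = 5/2086968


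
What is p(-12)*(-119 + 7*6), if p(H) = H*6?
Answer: 5544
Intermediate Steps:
p(H) = 6*H
p(-12)*(-119 + 7*6) = (6*(-12))*(-119 + 7*6) = -72*(-119 + 42) = -72*(-77) = 5544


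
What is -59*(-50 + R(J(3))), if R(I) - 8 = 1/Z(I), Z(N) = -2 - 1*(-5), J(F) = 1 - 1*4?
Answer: 7375/3 ≈ 2458.3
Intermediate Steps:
J(F) = -3 (J(F) = 1 - 4 = -3)
Z(N) = 3 (Z(N) = -2 + 5 = 3)
R(I) = 25/3 (R(I) = 8 + 1/3 = 8 + ⅓ = 25/3)
-59*(-50 + R(J(3))) = -59*(-50 + 25/3) = -59*(-125/3) = 7375/3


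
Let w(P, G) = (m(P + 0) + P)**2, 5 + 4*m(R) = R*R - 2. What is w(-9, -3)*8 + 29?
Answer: 751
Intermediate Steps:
m(R) = -7/4 + R**2/4 (m(R) = -5/4 + (R*R - 2)/4 = -5/4 + (R**2 - 2)/4 = -5/4 + (-2 + R**2)/4 = -5/4 + (-1/2 + R**2/4) = -7/4 + R**2/4)
w(P, G) = (-7/4 + P + P**2/4)**2 (w(P, G) = ((-7/4 + (P + 0)**2/4) + P)**2 = ((-7/4 + P**2/4) + P)**2 = (-7/4 + P + P**2/4)**2)
w(-9, -3)*8 + 29 = ((-7 + (-9)**2 + 4*(-9))**2/16)*8 + 29 = ((-7 + 81 - 36)**2/16)*8 + 29 = ((1/16)*38**2)*8 + 29 = ((1/16)*1444)*8 + 29 = (361/4)*8 + 29 = 722 + 29 = 751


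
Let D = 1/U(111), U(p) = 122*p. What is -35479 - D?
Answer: -480456619/13542 ≈ -35479.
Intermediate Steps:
D = 1/13542 (D = 1/(122*111) = 1/13542 ≈ 7.3844e-5)
-35479 - D = -35479 - 1*1/13542 = -35479 - 1/13542 = -480456619/13542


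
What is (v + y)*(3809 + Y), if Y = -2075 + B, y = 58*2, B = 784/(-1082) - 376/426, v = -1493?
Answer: -91629627462/38411 ≈ -2.3855e+6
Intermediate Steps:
B = -185204/115233 (B = 784*(-1/1082) - 376*1/426 = -392/541 - 188/213 = -185204/115233 ≈ -1.6072)
y = 116
Y = -239293679/115233 (Y = -2075 - 185204/115233 = -239293679/115233 ≈ -2076.6)
(v + y)*(3809 + Y) = (-1493 + 116)*(3809 - 239293679/115233) = -1377*199628818/115233 = -91629627462/38411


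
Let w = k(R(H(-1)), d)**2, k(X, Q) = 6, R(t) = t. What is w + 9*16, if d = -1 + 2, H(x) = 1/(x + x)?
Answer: 180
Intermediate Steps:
H(x) = 1/(2*x)
d = 1
w = 36 (w = 6**2 = 36)
w + 9*16 = 36 + 9*16 = 36 + 144 = 180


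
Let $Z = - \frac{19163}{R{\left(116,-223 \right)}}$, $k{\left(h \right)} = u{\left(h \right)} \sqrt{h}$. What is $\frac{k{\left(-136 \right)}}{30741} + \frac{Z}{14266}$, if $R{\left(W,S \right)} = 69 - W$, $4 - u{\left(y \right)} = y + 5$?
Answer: $\frac{19163}{670502} + \frac{90 i \sqrt{34}}{10247} \approx 0.02858 + 0.051214 i$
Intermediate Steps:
$u{\left(y \right)} = -1 - y$ ($u{\left(y \right)} = 4 - \left(y + 5\right) = 4 - \left(5 + y\right) = -1 - y$)
$k{\left(h \right)} = \sqrt{h} \left(-1 - h\right)$ ($k{\left(h \right)} = \left(-1 - h\right) \sqrt{h} = \sqrt{h} \left(-1 - h\right)$)
$Z = \frac{19163}{47}$ ($Z = - \frac{19163}{69 - 116} = - \frac{19163}{-47} = \left(-19163\right) \left(- \frac{1}{47}\right) = \frac{19163}{47} \approx 407.72$)
$\frac{k{\left(-136 \right)}}{30741} + \frac{Z}{14266} = \frac{\sqrt{-136} \left(-1 - -136\right)}{30741} + \frac{19163}{47 \cdot 14266} = 2 i \sqrt{34} \left(-1 + 136\right) \frac{1}{30741} + \frac{19163}{47} \cdot \frac{1}{14266} = 2 i \sqrt{34} \cdot 135 \cdot \frac{1}{30741} + \frac{19163}{670502} = 270 i \sqrt{34} \cdot \frac{1}{30741} + \frac{19163}{670502} = \frac{90 i \sqrt{34}}{10247} + \frac{19163}{670502} = \frac{19163}{670502} + \frac{90 i \sqrt{34}}{10247}$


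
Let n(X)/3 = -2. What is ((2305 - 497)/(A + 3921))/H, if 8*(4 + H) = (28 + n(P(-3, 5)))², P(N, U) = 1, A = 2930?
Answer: 32/6851 ≈ 0.0046709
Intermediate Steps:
n(X) = -6 (n(X) = 3*(-2) = -6)
H = 113/2 (H = -4 + (28 - 6)²/8 = -4 + (⅛)*22² = -4 + (⅛)*484 = -4 + 121/2 = 113/2 ≈ 56.500)
((2305 - 497)/(A + 3921))/H = ((2305 - 497)/(2930 + 3921))/(113/2) = (1808/6851)*(2/113) = 32/6851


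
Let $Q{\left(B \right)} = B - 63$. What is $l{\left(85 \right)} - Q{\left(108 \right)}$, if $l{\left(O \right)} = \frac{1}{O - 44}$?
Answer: $- \frac{1844}{41} \approx -44.976$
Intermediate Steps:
$l{\left(O \right)} = \frac{1}{-44 + O}$
$Q{\left(B \right)} = -63 + B$ ($Q{\left(B \right)} = B - 63 = -63 + B$)
$l{\left(85 \right)} - Q{\left(108 \right)} = \frac{1}{-44 + 85} - \left(-63 + 108\right) = \frac{1}{41} - 45 = - \frac{1844}{41}$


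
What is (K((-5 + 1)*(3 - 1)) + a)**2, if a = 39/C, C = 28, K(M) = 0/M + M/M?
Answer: 4489/784 ≈ 5.7258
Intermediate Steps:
K(M) = 1 (K(M) = 0 + 1 = 1)
a = 39/28 ≈ 1.3929
(K((-5 + 1)*(3 - 1)) + a)**2 = (1 + 39/28)**2 = (67/28)**2 = 4489/784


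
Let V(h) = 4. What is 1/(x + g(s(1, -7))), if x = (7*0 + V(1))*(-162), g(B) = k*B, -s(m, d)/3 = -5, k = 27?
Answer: -1/243 ≈ -0.0041152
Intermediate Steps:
s(m, d) = 15 (s(m, d) = -3*(-5) = 15)
g(B) = 27*B
x = -648 (x = (7*0 + 4)*(-162) = (0 + 4)*(-162) = 4*(-162) = -648)
1/(x + g(s(1, -7))) = 1/(-648 + 27*15) = 1/(-648 + 405) = 1/(-243) = -1/243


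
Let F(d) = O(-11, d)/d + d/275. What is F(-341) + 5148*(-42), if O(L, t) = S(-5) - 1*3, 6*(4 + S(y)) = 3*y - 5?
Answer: -178379198/825 ≈ -2.1622e+5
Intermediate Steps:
S(y) = -29/6 + y/2 (S(y) = -4 + (3*y - 5)/6 = -4 + (-5 + 3*y)/6 = -4 + (-⅚ + y/2) = -29/6 + y/2)
O(L, t) = -31/3 (O(L, t) = (-29/6 + (½)*(-5)) - 1*3 = (-29/6 - 5/2) - 3 = -22/3 - 3 = -31/3)
F(d) = -31/(3*d) + d/275
F(-341) + 5148*(-42) = (-31/3/(-341) + (1/275)*(-341)) + 5148*(-42) = (-31/3*(-1/341) - 31/25) - 216216 = (1/33 - 31/25) - 216216 = -998/825 - 216216 = -178379198/825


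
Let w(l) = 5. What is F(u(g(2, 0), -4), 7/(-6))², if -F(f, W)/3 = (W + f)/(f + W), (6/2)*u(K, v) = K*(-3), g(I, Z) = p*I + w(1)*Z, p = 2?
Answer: 9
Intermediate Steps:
g(I, Z) = 2*I + 5*Z
u(K, v) = -K (u(K, v) = (K*(-3))/3 = (-3*K)/3 = -K)
F(f, W) = -3 (F(f, W) = -3*(W + f)/(f + W) = -3*(W + f)/(W + f) = -3*1 = -3)
F(u(g(2, 0), -4), 7/(-6))² = (-3)² = 9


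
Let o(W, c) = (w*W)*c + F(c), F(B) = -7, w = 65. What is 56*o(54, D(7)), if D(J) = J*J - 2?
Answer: 9237928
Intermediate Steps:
D(J) = -2 + J² (D(J) = J² - 2 = -2 + J²)
o(W, c) = -7 + 65*W*c (o(W, c) = (65*W)*c - 7 = 65*W*c - 7 = -7 + 65*W*c)
56*o(54, D(7)) = 56*(-7 + 65*54*(-2 + 7²)) = 56*(-7 + 65*54*(-2 + 49)) = 56*(-7 + 65*54*47) = 56*(-7 + 164970) = 56*164963 = 9237928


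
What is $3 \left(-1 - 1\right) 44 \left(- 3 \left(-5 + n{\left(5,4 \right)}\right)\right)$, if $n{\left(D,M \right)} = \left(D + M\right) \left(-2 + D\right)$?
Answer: $17424$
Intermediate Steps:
$n{\left(D,M \right)} = \left(-2 + D\right) \left(D + M\right)$
$3 \left(-1 - 1\right) 44 \left(- 3 \left(-5 + n{\left(5,4 \right)}\right)\right) = 3 \left(-1 - 1\right) 44 \left(- 3 \left(-5 + \left(5^{2} - 10 - 8 + 5 \cdot 4\right)\right)\right) = 3 \left(-2\right) 44 \left(- 3 \left(-5 + \left(25 - 10 - 8 + 20\right)\right)\right) = \left(-6\right) 44 \left(- 3 \left(-5 + 27\right)\right) = - 264 \left(\left(-3\right) 22\right) = \left(-264\right) \left(-66\right) = 17424$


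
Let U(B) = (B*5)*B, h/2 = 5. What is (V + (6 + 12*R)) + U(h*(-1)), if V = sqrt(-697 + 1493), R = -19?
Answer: 278 + 2*sqrt(199) ≈ 306.21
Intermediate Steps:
h = 10 (h = 2*5 = 10)
V = 2*sqrt(199) (V = sqrt(796) = 2*sqrt(199) ≈ 28.213)
U(B) = 5*B**2 (U(B) = (5*B)*B = 5*B**2)
(V + (6 + 12*R)) + U(h*(-1)) = (2*sqrt(199) + (6 + 12*(-19))) + 5*(10*(-1))**2 = (2*sqrt(199) + (6 - 228)) + 5*(-10)**2 = (2*sqrt(199) - 222) + 5*100 = (-222 + 2*sqrt(199)) + 500 = 278 + 2*sqrt(199)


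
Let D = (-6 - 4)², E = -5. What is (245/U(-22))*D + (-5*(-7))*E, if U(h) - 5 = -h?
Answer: 19775/27 ≈ 732.41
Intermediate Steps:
U(h) = 5 - h
D = 100 (D = (-10)² = 100)
(245/U(-22))*D + (-5*(-7))*E = (245/(5 - 1*(-22)))*100 - 5*(-7)*(-5) = (245/(5 + 22))*100 + 35*(-5) = (245/27)*100 - 175 = 24500/27 - 175 = 19775/27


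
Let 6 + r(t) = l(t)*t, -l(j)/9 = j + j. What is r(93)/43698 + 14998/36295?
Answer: -832552226/264336485 ≈ -3.1496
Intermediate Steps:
l(j) = -18*j (l(j) = -9*(j + j) = -18*j)
r(t) = -6 - 18*t**2 (r(t) = -6 + (-18*t)*t = -6 - 18*t**2)
r(93)/43698 + 14998/36295 = (-6 - 18*93**2)/43698 + 14998/36295 = (-6 - 18*8649)*(1/43698) + 14998*(1/36295) = (-6 - 155682)*(1/43698) + 14998/36295 = -155688*1/43698 + 14998/36295 = -25948/7283 + 14998/36295 = -832552226/264336485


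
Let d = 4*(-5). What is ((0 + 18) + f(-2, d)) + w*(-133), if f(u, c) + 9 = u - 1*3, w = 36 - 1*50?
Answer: 1866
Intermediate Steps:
w = -14 (w = 36 - 50 = -14)
d = -20
f(u, c) = -12 + u (f(u, c) = -9 + (u - 1*3) = -9 + (u - 3) = -9 + (-3 + u) = -12 + u)
((0 + 18) + f(-2, d)) + w*(-133) = ((0 + 18) + (-12 - 2)) - 14*(-133) = (18 - 14) + 1862 = 4 + 1862 = 1866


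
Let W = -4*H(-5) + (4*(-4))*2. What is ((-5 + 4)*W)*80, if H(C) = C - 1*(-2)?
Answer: 1600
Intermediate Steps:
H(C) = 2 + C (H(C) = C + 2 = 2 + C)
W = -20 (W = -4*(2 - 5) + (4*(-4))*2 = -4*(-3) - 16*2 = 12 - 32 = -20)
((-5 + 4)*W)*80 = ((-5 + 4)*(-20))*80 = -1*(-20)*80 = 20*80 = 1600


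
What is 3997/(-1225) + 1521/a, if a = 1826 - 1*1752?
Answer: 223921/12950 ≈ 17.291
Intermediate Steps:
a = 74 (a = 1826 - 1752 = 74)
3997/(-1225) + 1521/a = 3997/(-1225) + 1521/74 = 3997*(-1/1225) + 1521*(1/74) = -571/175 + 1521/74 = 223921/12950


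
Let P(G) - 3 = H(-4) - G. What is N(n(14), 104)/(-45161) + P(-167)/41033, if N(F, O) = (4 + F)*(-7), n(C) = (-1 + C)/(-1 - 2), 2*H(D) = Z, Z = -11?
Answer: 43999445/11118547878 ≈ 0.0039573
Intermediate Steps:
H(D) = -11/2 (H(D) = (½)*(-11) = -11/2)
n(C) = ⅓ - C/3 (n(C) = (-1 + C)/(-3) = (-1 + C)*(-⅓) = ⅓ - C/3)
P(G) = -5/2 - G (P(G) = 3 + (-11/2 - G) = -5/2 - G)
N(F, O) = -28 - 7*F
N(n(14), 104)/(-45161) + P(-167)/41033 = (-28 - 7*(⅓ - ⅓*14))/(-45161) + (-5/2 - 1*(-167))/41033 = (-28 - 7*(⅓ - 14/3))*(-1/45161) + (-5/2 + 167)*(1/41033) = (-28 - 7*(-13/3))*(-1/45161) + (329/2)*(1/41033) = (-28 + 91/3)*(-1/45161) + 329/82066 = (7/3)*(-1/45161) + 329/82066 = -7/135483 + 329/82066 = 43999445/11118547878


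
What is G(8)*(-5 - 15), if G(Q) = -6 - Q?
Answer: 280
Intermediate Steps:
G(8)*(-5 - 15) = (-6 - 1*8)*(-5 - 15) = (-6 - 8)*(-20) = -14*(-20) = 280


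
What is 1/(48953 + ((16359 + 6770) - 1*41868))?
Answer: 1/30214 ≈ 3.3097e-5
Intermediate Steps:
1/(48953 + ((16359 + 6770) - 1*41868)) = 1/(48953 + (23129 - 41868)) = 1/(48953 - 18739) = 1/30214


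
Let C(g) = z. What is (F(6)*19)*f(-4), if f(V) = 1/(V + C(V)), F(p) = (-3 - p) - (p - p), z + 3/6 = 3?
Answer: 114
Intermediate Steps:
z = 5/2 (z = -½ + 3 = 5/2 ≈ 2.5000)
C(g) = 5/2
F(p) = -3 - p (F(p) = (-3 - p) - 1*0 = (-3 - p) + 0 = -3 - p)
f(V) = 1/(5/2 + V) (f(V) = 1/(V + 5/2) = 1/(5/2 + V))
(F(6)*19)*f(-4) = ((-3 - 1*6)*19)*(2/(5 + 2*(-4))) = ((-3 - 6)*19)*(2/(5 - 8)) = (-9*19)*(2/(-3)) = -342*(-1)/3 = -171*(-⅔) = 114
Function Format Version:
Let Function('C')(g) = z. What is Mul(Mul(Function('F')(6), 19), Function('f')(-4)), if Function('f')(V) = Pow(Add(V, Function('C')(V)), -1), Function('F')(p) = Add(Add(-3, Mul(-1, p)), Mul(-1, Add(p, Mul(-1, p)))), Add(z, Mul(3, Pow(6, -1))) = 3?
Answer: 114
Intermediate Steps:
z = Rational(5, 2) (z = Add(Rational(-1, 2), 3) = Rational(5, 2) ≈ 2.5000)
Function('C')(g) = Rational(5, 2)
Function('F')(p) = Add(-3, Mul(-1, p)) (Function('F')(p) = Add(Add(-3, Mul(-1, p)), Mul(-1, 0)) = Add(Add(-3, Mul(-1, p)), 0) = Add(-3, Mul(-1, p)))
Function('f')(V) = Pow(Add(Rational(5, 2), V), -1) (Function('f')(V) = Pow(Add(V, Rational(5, 2)), -1) = Pow(Add(Rational(5, 2), V), -1))
Mul(Mul(Function('F')(6), 19), Function('f')(-4)) = Mul(Mul(Add(-3, Mul(-1, 6)), 19), Mul(2, Pow(Add(5, Mul(2, -4)), -1))) = Mul(Mul(Add(-3, -6), 19), Mul(2, Pow(Add(5, -8), -1))) = Mul(Mul(-9, 19), Mul(2, Pow(-3, -1))) = Mul(-171, Mul(2, Rational(-1, 3))) = Mul(-171, Rational(-2, 3)) = 114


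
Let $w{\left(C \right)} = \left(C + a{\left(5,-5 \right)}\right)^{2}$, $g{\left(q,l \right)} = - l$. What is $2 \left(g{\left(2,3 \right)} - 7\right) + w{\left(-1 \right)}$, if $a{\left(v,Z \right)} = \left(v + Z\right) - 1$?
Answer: $-16$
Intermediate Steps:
$a{\left(v,Z \right)} = -1 + Z + v$ ($a{\left(v,Z \right)} = \left(Z + v\right) - 1 = -1 + Z + v$)
$w{\left(C \right)} = \left(-1 + C\right)^{2}$ ($w{\left(C \right)} = \left(C - 1\right)^{2} = \left(-1 + C\right)^{2}$)
$2 \left(g{\left(2,3 \right)} - 7\right) + w{\left(-1 \right)} = 2 \left(\left(-1\right) 3 - 7\right) + \left(-1 - 1\right)^{2} = 2 \left(-3 - 7\right) + \left(-2\right)^{2} = 2 \left(-10\right) + 4 = -20 + 4 = -16$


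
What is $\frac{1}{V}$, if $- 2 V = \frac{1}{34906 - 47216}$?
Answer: $24620$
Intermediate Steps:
$V = \frac{1}{24620}$ ($V = - \frac{1}{2 \left(34906 - 47216\right)} = - \frac{1}{2 \left(-12310\right)} = \left(- \frac{1}{2}\right) \left(- \frac{1}{12310}\right) = \frac{1}{24620} \approx 4.0617 \cdot 10^{-5}$)
$\frac{1}{V} = \frac{1}{\frac{1}{24620}} = 24620$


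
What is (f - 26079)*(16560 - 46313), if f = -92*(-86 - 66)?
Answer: 359862535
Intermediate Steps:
f = 13984 (f = -92*(-152) = 13984)
(f - 26079)*(16560 - 46313) = (13984 - 26079)*(16560 - 46313) = -12095*(-29753) = 359862535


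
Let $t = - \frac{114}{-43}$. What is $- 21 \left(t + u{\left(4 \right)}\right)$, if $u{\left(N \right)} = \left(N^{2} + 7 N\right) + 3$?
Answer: $- \frac{44835}{43} \approx -1042.7$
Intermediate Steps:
$u{\left(N \right)} = 3 + N^{2} + 7 N$
$t = \frac{114}{43}$ ($t = \left(-114\right) \left(- \frac{1}{43}\right) = \frac{114}{43} \approx 2.6512$)
$- 21 \left(t + u{\left(4 \right)}\right) = - 21 \left(\frac{114}{43} + \left(3 + 4^{2} + 7 \cdot 4\right)\right) = - 21 \left(\frac{114}{43} + \left(3 + 16 + 28\right)\right) = - 21 \left(\frac{114}{43} + 47\right) = - \frac{21 \cdot 2135}{43} = \left(-1\right) \frac{44835}{43} = - \frac{44835}{43}$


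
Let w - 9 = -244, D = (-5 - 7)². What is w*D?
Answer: -33840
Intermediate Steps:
D = 144 (D = (-12)² = 144)
w = -235 (w = 9 - 244 = -235)
w*D = -235*144 = -33840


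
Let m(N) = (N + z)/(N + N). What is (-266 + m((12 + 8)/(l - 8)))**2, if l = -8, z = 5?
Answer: 286225/4 ≈ 71556.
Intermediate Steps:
m(N) = (5 + N)/(2*N) (m(N) = (N + 5)/(N + N) = (5 + N)/((2*N)) = (5 + N)*(1/(2*N)) = (5 + N)/(2*N))
(-266 + m((12 + 8)/(l - 8)))**2 = (-266 + (5 + (12 + 8)/(-8 - 8))/(2*(((12 + 8)/(-8 - 8)))))**2 = (-266 + (5 + 20/(-16))/(2*((20/(-16)))))**2 = (-266 + (5 + 20*(-1/16))/(2*((20*(-1/16)))))**2 = (-266 + (5 - 5/4)/(2*(-5/4)))**2 = (-266 + (1/2)*(-4/5)*(15/4))**2 = (-266 - 3/2)**2 = (-535/2)**2 = 286225/4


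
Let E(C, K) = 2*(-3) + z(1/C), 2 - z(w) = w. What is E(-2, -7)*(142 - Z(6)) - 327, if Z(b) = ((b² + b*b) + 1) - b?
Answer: -1179/2 ≈ -589.50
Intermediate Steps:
z(w) = 2 - w
Z(b) = 1 - b + 2*b² (Z(b) = ((b² + b²) + 1) - b = (2*b² + 1) - b = (1 + 2*b²) - b = 1 - b + 2*b²)
E(C, K) = -4 - 1/C (E(C, K) = 2*(-3) + (2 - 1/C) = -6 + (2 - 1/C) = -4 - 1/C)
E(-2, -7)*(142 - Z(6)) - 327 = (-4 - 1/(-2))*(142 - (1 - 1*6 + 2*6²)) - 327 = (-4 - 1*(-½))*(142 - (1 - 6 + 2*36)) - 327 = (-4 + ½)*(142 - (1 - 6 + 72)) - 327 = -7*(142 - 1*67)/2 - 327 = -7*(142 - 67)/2 - 327 = -7/2*75 - 327 = -525/2 - 327 = -1179/2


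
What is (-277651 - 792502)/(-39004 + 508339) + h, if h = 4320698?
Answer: 2027853725677/469335 ≈ 4.3207e+6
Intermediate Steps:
(-277651 - 792502)/(-39004 + 508339) + h = (-277651 - 792502)/(-39004 + 508339) + 4320698 = -1070153/469335 + 4320698 = 2027853725677/469335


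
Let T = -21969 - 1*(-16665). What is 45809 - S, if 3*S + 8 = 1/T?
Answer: 728955241/15912 ≈ 45812.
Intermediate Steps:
T = -5304 (T = -21969 + 16665 = -5304)
S = -42433/15912 (S = -8/3 + (⅓)/(-5304) = -8/3 + (⅓)*(-1/5304) = -8/3 - 1/15912 = -42433/15912 ≈ -2.6667)
45809 - S = 45809 - 1*(-42433/15912) = 45809 + 42433/15912 = 728955241/15912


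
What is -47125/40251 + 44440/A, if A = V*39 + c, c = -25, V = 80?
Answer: 328580513/24915369 ≈ 13.188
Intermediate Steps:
A = 3095 (A = 80*39 - 25 = 3120 - 25 = 3095)
-47125/40251 + 44440/A = -47125/40251 + 44440/3095 = -47125*1/40251 + 44440*(1/3095) = -47125/40251 + 8888/619 = 328580513/24915369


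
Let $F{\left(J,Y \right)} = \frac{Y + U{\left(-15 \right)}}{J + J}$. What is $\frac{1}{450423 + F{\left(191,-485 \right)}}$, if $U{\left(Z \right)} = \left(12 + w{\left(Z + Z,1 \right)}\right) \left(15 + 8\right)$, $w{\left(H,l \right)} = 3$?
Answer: $\frac{191}{86030723} \approx 2.2201 \cdot 10^{-6}$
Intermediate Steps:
$U{\left(Z \right)} = 345$ ($U{\left(Z \right)} = \left(12 + 3\right) \left(15 + 8\right) = 15 \cdot 23 = 345$)
$F{\left(J,Y \right)} = \frac{345 + Y}{2 J}$ ($F{\left(J,Y \right)} = \frac{Y + 345}{J + J} = \frac{345 + Y}{2 J}$)
$\frac{1}{450423 + F{\left(191,-485 \right)}} = \frac{1}{450423 + \frac{345 - 485}{2 \cdot 191}} = \frac{1}{450423 + \frac{1}{2} \cdot \frac{1}{191} \left(-140\right)} = \frac{1}{450423 - \frac{70}{191}} = \frac{1}{\frac{86030723}{191}} = \frac{191}{86030723}$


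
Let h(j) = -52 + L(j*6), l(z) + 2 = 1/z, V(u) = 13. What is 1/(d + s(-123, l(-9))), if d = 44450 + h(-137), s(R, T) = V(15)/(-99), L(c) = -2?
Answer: 99/4395191 ≈ 2.2525e-5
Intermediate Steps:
l(z) = -2 + 1/z
s(R, T) = -13/99 (s(R, T) = 13/(-99) = 13*(-1/99) = -13/99)
h(j) = -54 (h(j) = -52 - 2 = -54)
d = 44396 (d = 44450 - 54 = 44396)
1/(d + s(-123, l(-9))) = 1/(44396 - 13/99) = 1/(4395191/99) = 99/4395191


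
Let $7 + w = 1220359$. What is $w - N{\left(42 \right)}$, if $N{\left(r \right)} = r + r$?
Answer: $1220268$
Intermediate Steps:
$w = 1220352$ ($w = -7 + 1220359 = 1220352$)
$N{\left(r \right)} = 2 r$
$w - N{\left(42 \right)} = 1220352 - 2 \cdot 42 = 1220352 - 84 = 1220268$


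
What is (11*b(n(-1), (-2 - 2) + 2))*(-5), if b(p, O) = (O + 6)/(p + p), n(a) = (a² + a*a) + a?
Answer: -110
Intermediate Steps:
n(a) = a + 2*a² (n(a) = (a² + a²) + a = 2*a² + a = a + 2*a²)
b(p, O) = (6 + O)/(2*p) (b(p, O) = (6 + O)/((2*p)) = (6 + O)*(1/(2*p)) = (6 + O)/(2*p))
(11*b(n(-1), (-2 - 2) + 2))*(-5) = (11*((6 + ((-2 - 2) + 2))/(2*((-(1 + 2*(-1)))))))*(-5) = (11*((6 + (-4 + 2))/(2*((-(1 - 2))))))*(-5) = (11*((6 - 2)/(2*((-1*(-1))))))*(-5) = (11*((½)*4/1))*(-5) = (11*((½)*1*4))*(-5) = (11*2)*(-5) = 22*(-5) = -110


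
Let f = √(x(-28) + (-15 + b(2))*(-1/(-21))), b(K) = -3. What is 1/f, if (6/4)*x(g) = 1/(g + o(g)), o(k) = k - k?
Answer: -I*√1554/37 ≈ -1.0654*I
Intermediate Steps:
o(k) = 0
x(g) = 2/(3*g) (x(g) = 2/(3*(g + 0)) = 2/(3*g))
f = I*√1554/42 (f = √((⅔)/(-28) + (-15 - 3)*(-1/(-21))) = √((⅔)*(-1/28) - (-18)*(-1)/21) = √(-1/42 - 18*1/21) = √(-1/42 - 6/7) = √(-37/42) = I*√1554/42 ≈ 0.93859*I)
1/f = 1/(I*√1554/42) = -I*√1554/37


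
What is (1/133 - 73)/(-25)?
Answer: 9708/3325 ≈ 2.9197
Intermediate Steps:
(1/133 - 73)/(-25) = (1/133 - 73)*(-1/25) = -9708/133*(-1/25) = 9708/3325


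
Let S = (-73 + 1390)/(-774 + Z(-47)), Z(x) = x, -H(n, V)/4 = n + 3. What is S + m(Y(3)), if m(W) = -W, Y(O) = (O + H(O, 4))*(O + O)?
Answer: 102129/821 ≈ 124.40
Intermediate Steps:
H(n, V) = -12 - 4*n (H(n, V) = -4*(n + 3) = -4*(3 + n) = -12 - 4*n)
Y(O) = 2*O*(-12 - 3*O) (Y(O) = (O + (-12 - 4*O))*(O + O) = (-12 - 3*O)*(2*O) = 2*O*(-12 - 3*O))
S = -1317/821 (S = (-73 + 1390)/(-774 - 47) = 1317/(-821) = 1317*(-1/821) = -1317/821 ≈ -1.6041)
S + m(Y(3)) = -1317/821 - (-6)*3*(4 + 3) = -1317/821 - (-6)*3*7 = -1317/821 - 1*(-126) = -1317/821 + 126 = 102129/821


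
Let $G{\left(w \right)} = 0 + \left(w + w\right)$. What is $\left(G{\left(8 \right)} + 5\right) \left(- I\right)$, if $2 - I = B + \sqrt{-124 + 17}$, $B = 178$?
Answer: $3696 + 21 i \sqrt{107} \approx 3696.0 + 217.23 i$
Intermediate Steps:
$G{\left(w \right)} = 2 w$ ($G{\left(w \right)} = 0 + 2 w = 2 w$)
$I = -176 - i \sqrt{107}$ ($I = 2 - \left(178 + \sqrt{-124 + 17}\right) = 2 - \left(178 + \sqrt{-107}\right) = 2 - \left(178 + i \sqrt{107}\right) = -176 - i \sqrt{107} \approx -176.0 - 10.344 i$)
$\left(G{\left(8 \right)} + 5\right) \left(- I\right) = \left(2 \cdot 8 + 5\right) \left(- (-176 - i \sqrt{107})\right) = \left(16 + 5\right) \left(176 + i \sqrt{107}\right) = 21 \left(176 + i \sqrt{107}\right) = 3696 + 21 i \sqrt{107}$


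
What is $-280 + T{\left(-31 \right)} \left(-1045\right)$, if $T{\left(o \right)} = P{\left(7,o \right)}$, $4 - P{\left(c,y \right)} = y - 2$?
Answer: $-38945$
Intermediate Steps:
$P{\left(c,y \right)} = 6 - y$ ($P{\left(c,y \right)} = 4 - \left(y - 2\right) = 4 - \left(-2 + y\right) = 6 - y$)
$T{\left(o \right)} = 6 - o$
$-280 + T{\left(-31 \right)} \left(-1045\right) = -280 + \left(6 - -31\right) \left(-1045\right) = -280 + \left(6 + 31\right) \left(-1045\right) = -280 + 37 \left(-1045\right) = -280 - 38665 = -38945$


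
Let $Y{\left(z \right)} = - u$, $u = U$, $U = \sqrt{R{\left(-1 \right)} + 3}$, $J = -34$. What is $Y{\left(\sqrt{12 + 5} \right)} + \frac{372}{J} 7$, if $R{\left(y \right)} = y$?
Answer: $- \frac{1302}{17} - \sqrt{2} \approx -78.002$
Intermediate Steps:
$U = \sqrt{2}$ ($U = \sqrt{-1 + 3} = \sqrt{2} \approx 1.4142$)
$u = \sqrt{2} \approx 1.4142$
$Y{\left(z \right)} = - \sqrt{2}$
$Y{\left(\sqrt{12 + 5} \right)} + \frac{372}{J} 7 = - \sqrt{2} + \frac{372}{-34} \cdot 7 = - \sqrt{2} + 372 \left(- \frac{1}{34}\right) 7 = - \sqrt{2} - \frac{1302}{17} = - \frac{1302}{17} - \sqrt{2}$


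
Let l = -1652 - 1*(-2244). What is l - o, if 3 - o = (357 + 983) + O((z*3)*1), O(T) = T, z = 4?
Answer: 1941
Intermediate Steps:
o = -1349 (o = 3 - ((357 + 983) + (4*3)*1) = 3 - (1340 + 12*1) = 3 - (1340 + 12) = 3 - 1*1352 = 3 - 1352 = -1349)
l = 592 (l = -1652 + 2244 = 592)
l - o = 592 - 1*(-1349) = 592 + 1349 = 1941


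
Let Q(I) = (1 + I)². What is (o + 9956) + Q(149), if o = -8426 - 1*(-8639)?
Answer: 32669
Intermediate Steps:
o = 213 (o = -8426 + 8639 = 213)
(o + 9956) + Q(149) = (213 + 9956) + (1 + 149)² = 10169 + 150² = 10169 + 22500 = 32669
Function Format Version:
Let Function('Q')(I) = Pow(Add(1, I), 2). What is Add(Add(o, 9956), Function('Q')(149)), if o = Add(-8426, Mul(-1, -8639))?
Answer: 32669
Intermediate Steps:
o = 213 (o = Add(-8426, 8639) = 213)
Add(Add(o, 9956), Function('Q')(149)) = Add(Add(213, 9956), Pow(Add(1, 149), 2)) = Add(10169, Pow(150, 2)) = Add(10169, 22500) = 32669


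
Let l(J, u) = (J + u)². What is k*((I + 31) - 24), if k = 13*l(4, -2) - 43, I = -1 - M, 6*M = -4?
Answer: 60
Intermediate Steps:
M = -⅔ (M = (⅙)*(-4) = -⅔ ≈ -0.66667)
I = -⅓ (I = -1 - 1*(-⅔) = -1 + ⅔ = -⅓ ≈ -0.33333)
k = 9 (k = 13*(4 - 2)² - 43 = 13*2² - 43 = 13*4 - 43 = 52 - 43 = 9)
k*((I + 31) - 24) = 9*((-⅓ + 31) - 24) = 9*(92/3 - 24) = 9*(20/3) = 60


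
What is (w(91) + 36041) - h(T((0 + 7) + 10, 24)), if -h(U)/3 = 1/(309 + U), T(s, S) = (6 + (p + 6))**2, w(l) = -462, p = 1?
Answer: 17006765/478 ≈ 35579.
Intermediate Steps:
T(s, S) = 169 (T(s, S) = (6 + (1 + 6))**2 = (6 + 7)**2 = 13**2 = 169)
h(U) = -3/(309 + U)
(w(91) + 36041) - h(T((0 + 7) + 10, 24)) = (-462 + 36041) - (-3)/(309 + 169) = 35579 - (-3)/478 = 35579 - 1*(-3/478) = 35579 + 3/478 = 17006765/478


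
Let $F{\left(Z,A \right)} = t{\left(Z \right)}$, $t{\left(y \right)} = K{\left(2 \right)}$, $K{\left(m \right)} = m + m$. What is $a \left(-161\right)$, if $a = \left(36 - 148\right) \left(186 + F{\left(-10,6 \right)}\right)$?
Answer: $3426080$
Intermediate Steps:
$K{\left(m \right)} = 2 m$
$t{\left(y \right)} = 4$ ($t{\left(y \right)} = 2 \cdot 2 = 4$)
$F{\left(Z,A \right)} = 4$
$a = -21280$ ($a = \left(36 - 148\right) \left(186 + 4\right) = \left(-112\right) 190 = -21280$)
$a \left(-161\right) = \left(-21280\right) \left(-161\right) = 3426080$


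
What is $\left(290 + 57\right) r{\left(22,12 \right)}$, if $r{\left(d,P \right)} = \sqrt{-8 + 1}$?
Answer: $347 i \sqrt{7} \approx 918.08 i$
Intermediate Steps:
$r{\left(d,P \right)} = i \sqrt{7}$ ($r{\left(d,P \right)} = \sqrt{-7} = i \sqrt{7}$)
$\left(290 + 57\right) r{\left(22,12 \right)} = \left(290 + 57\right) i \sqrt{7} = 347 i \sqrt{7}$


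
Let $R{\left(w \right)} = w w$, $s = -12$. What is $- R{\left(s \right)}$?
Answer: $-144$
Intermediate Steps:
$R{\left(w \right)} = w^{2}$
$- R{\left(s \right)} = - \left(-12\right)^{2} = \left(-1\right) 144 = -144$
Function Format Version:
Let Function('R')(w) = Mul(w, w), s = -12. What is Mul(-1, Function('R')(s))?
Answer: -144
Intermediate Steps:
Function('R')(w) = Pow(w, 2)
Mul(-1, Function('R')(s)) = Mul(-1, Pow(-12, 2)) = Mul(-1, 144) = -144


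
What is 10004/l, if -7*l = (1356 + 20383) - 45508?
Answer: 70028/23769 ≈ 2.9462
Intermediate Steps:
l = 23769/7 (l = -((1356 + 20383) - 45508)/7 = -(21739 - 45508)/7 = -⅐*(-23769) = 23769/7 ≈ 3395.6)
10004/l = 10004/(23769/7) = 10004*(7/23769) = 70028/23769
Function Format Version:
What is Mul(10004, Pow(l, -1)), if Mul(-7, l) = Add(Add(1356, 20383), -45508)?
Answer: Rational(70028, 23769) ≈ 2.9462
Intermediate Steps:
l = Rational(23769, 7) (l = Mul(Rational(-1, 7), Add(Add(1356, 20383), -45508)) = Mul(Rational(-1, 7), Add(21739, -45508)) = Mul(Rational(-1, 7), -23769) = Rational(23769, 7) ≈ 3395.6)
Mul(10004, Pow(l, -1)) = Mul(10004, Pow(Rational(23769, 7), -1)) = Mul(10004, Rational(7, 23769)) = Rational(70028, 23769)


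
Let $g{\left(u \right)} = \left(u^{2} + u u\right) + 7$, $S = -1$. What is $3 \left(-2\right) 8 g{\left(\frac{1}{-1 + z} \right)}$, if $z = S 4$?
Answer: $- \frac{8496}{25} \approx -339.84$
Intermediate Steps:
$z = -4$ ($z = \left(-1\right) 4 = -4$)
$g{\left(u \right)} = 7 + 2 u^{2}$ ($g{\left(u \right)} = \left(u^{2} + u^{2}\right) + 7 = 2 u^{2} + 7 = 7 + 2 u^{2}$)
$3 \left(-2\right) 8 g{\left(\frac{1}{-1 + z} \right)} = 3 \left(-2\right) 8 \left(7 + 2 \left(\frac{1}{-1 - 4}\right)^{2}\right) = \left(-6\right) 8 \left(7 + 2 \left(\frac{1}{-5}\right)^{2}\right) = - 48 \left(7 + 2 \left(- \frac{1}{5}\right)^{2}\right) = - 48 \left(7 + 2 \cdot \frac{1}{25}\right) = - 48 \left(7 + \frac{2}{25}\right) = \left(-48\right) \frac{177}{25} = - \frac{8496}{25}$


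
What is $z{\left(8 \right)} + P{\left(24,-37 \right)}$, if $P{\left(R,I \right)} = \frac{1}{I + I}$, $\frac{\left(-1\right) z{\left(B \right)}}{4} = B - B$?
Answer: $- \frac{1}{74} \approx -0.013514$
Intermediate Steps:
$z{\left(B \right)} = 0$ ($z{\left(B \right)} = - 4 \left(B - B\right) = \left(-4\right) 0 = 0$)
$P{\left(R,I \right)} = \frac{1}{2 I}$
$z{\left(8 \right)} + P{\left(24,-37 \right)} = 0 + \frac{1}{2 \left(-37\right)} = 0 + \frac{1}{2} \left(- \frac{1}{37}\right) = 0 - \frac{1}{74} = - \frac{1}{74}$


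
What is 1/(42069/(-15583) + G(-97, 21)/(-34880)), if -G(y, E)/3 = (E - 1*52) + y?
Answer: -8492735/23021103 ≈ -0.36891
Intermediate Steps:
G(y, E) = 156 - 3*E - 3*y (G(y, E) = -3*((E - 1*52) + y) = -3*((E - 52) + y) = -3*((-52 + E) + y) = -3*(-52 + E + y) = 156 - 3*E - 3*y)
1/(42069/(-15583) + G(-97, 21)/(-34880)) = 1/(42069/(-15583) + (156 - 3*21 - 3*(-97))/(-34880)) = 1/(42069*(-1/15583) + (156 - 63 + 291)*(-1/34880)) = 1/(-42069/15583 + 384*(-1/34880)) = 1/(-42069/15583 - 6/545) = 1/(-23021103/8492735) = -8492735/23021103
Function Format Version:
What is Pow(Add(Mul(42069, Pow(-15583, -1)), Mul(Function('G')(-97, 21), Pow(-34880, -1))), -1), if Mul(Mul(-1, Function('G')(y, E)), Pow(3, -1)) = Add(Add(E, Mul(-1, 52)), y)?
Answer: Rational(-8492735, 23021103) ≈ -0.36891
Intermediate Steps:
Function('G')(y, E) = Add(156, Mul(-3, E), Mul(-3, y)) (Function('G')(y, E) = Mul(-3, Add(Add(E, Mul(-1, 52)), y)) = Mul(-3, Add(Add(E, -52), y)) = Mul(-3, Add(Add(-52, E), y)) = Mul(-3, Add(-52, E, y)) = Add(156, Mul(-3, E), Mul(-3, y)))
Pow(Add(Mul(42069, Pow(-15583, -1)), Mul(Function('G')(-97, 21), Pow(-34880, -1))), -1) = Pow(Add(Mul(42069, Pow(-15583, -1)), Mul(Add(156, Mul(-3, 21), Mul(-3, -97)), Pow(-34880, -1))), -1) = Pow(Add(Mul(42069, Rational(-1, 15583)), Mul(Add(156, -63, 291), Rational(-1, 34880))), -1) = Pow(Add(Rational(-42069, 15583), Mul(384, Rational(-1, 34880))), -1) = Pow(Add(Rational(-42069, 15583), Rational(-6, 545)), -1) = Pow(Rational(-23021103, 8492735), -1) = Rational(-8492735, 23021103)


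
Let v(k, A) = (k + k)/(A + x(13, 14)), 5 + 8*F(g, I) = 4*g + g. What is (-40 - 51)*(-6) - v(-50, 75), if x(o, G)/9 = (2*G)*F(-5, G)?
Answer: 47492/87 ≈ 545.88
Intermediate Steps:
F(g, I) = -5/8 + 5*g/8 (F(g, I) = -5/8 + (4*g + g)/8 = -5/8 + (5*g)/8 = -5/8 + 5*g/8)
x(o, G) = -135*G/2 (x(o, G) = 9*((2*G)*(-5/8 + (5/8)*(-5))) = 9*((2*G)*(-5/8 - 25/8)) = 9*((2*G)*(-15/4)) = 9*(-15*G/2) = -135*G/2)
v(k, A) = 2*k/(-945 + A) (v(k, A) = (k + k)/(A - 135/2*14) = (2*k)/(A - 945) = (2*k)/(-945 + A) = 2*k/(-945 + A))
(-40 - 51)*(-6) - v(-50, 75) = (-40 - 51)*(-6) - 2*(-50)/(-945 + 75) = -91*(-6) - 2*(-50)/(-870) = 546 - 2*(-50)*(-1)/870 = 546 - 1*10/87 = 546 - 10/87 = 47492/87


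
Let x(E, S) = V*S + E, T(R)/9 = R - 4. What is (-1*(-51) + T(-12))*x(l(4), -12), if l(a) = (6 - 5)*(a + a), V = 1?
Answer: 372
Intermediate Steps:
T(R) = -36 + 9*R (T(R) = 9*(R - 4) = 9*(-4 + R) = -36 + 9*R)
l(a) = 2*a (l(a) = 1*(2*a) = 2*a)
x(E, S) = E + S (x(E, S) = 1*S + E = S + E = E + S)
(-1*(-51) + T(-12))*x(l(4), -12) = (-1*(-51) + (-36 + 9*(-12)))*(2*4 - 12) = (51 + (-36 - 108))*(8 - 12) = (51 - 144)*(-4) = -93*(-4) = 372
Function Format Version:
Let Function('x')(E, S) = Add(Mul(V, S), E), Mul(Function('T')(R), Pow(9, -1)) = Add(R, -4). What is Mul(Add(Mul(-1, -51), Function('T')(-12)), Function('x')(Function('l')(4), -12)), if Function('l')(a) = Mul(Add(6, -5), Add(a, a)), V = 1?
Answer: 372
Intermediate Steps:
Function('T')(R) = Add(-36, Mul(9, R)) (Function('T')(R) = Mul(9, Add(R, -4)) = Mul(9, Add(-4, R)) = Add(-36, Mul(9, R)))
Function('l')(a) = Mul(2, a) (Function('l')(a) = Mul(1, Mul(2, a)) = Mul(2, a))
Function('x')(E, S) = Add(E, S) (Function('x')(E, S) = Add(Mul(1, S), E) = Add(S, E) = Add(E, S))
Mul(Add(Mul(-1, -51), Function('T')(-12)), Function('x')(Function('l')(4), -12)) = Mul(Add(Mul(-1, -51), Add(-36, Mul(9, -12))), Add(Mul(2, 4), -12)) = Mul(Add(51, Add(-36, -108)), Add(8, -12)) = Mul(Add(51, -144), -4) = Mul(-93, -4) = 372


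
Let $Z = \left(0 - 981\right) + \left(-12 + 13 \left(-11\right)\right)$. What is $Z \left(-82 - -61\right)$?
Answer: $23856$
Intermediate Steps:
$Z = -1136$ ($Z = -981 - 155 = -1136$)
$Z \left(-82 - -61\right) = - 1136 \left(-82 - -61\right) = - 1136 \left(-82 + 61\right) = \left(-1136\right) \left(-21\right) = 23856$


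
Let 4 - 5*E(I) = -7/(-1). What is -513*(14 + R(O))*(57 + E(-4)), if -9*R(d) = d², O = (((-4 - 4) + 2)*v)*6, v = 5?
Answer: 518772276/5 ≈ 1.0375e+8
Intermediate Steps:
E(I) = -⅗ (E(I) = ⅘ - (-7)/(5*(-1)) = ⅘ - (-7)*(-1)/5 = ⅘ - ⅕*7 = ⅘ - 7/5 = -⅗)
O = -180 (O = (((-4 - 4) + 2)*5)*6 = ((-8 + 2)*5)*6 = -6*5*6 = -30*6 = -180)
R(d) = -d²/9
-513*(14 + R(O))*(57 + E(-4)) = -513*(14 - ⅑*(-180)²)*(57 - ⅗) = -513*(14 - ⅑*32400)*282/5 = -513*(14 - 3600)*282/5 = -(-1839618)*282/5 = -513*(-1011252/5) = 518772276/5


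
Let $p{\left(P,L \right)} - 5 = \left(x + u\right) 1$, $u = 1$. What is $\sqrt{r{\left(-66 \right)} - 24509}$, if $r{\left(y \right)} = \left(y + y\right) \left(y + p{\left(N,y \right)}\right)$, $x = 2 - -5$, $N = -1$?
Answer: $i \sqrt{17513} \approx 132.34 i$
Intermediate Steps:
$x = 7$ ($x = 2 + 5 = 7$)
$p{\left(P,L \right)} = 13$ ($p{\left(P,L \right)} = 5 + \left(7 + 1\right) 1 = 5 + 8 \cdot 1 = 5 + 8 = 13$)
$r{\left(y \right)} = 2 y \left(13 + y\right)$ ($r{\left(y \right)} = \left(y + y\right) \left(y + 13\right) = 2 y \left(13 + y\right)$)
$\sqrt{r{\left(-66 \right)} - 24509} = \sqrt{2 \left(-66\right) \left(13 - 66\right) - 24509} = \sqrt{2 \left(-66\right) \left(-53\right) - 24509} = \sqrt{6996 - 24509} = \sqrt{-17513} = i \sqrt{17513}$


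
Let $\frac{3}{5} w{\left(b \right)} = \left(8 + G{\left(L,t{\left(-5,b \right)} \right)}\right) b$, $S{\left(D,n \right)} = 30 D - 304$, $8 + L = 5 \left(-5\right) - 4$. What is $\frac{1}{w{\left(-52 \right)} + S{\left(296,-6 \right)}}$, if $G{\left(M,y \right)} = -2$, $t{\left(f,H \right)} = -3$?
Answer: $\frac{1}{8056} \approx 0.00012413$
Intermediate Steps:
$L = -37$ ($L = -8 + \left(5 \left(-5\right) - 4\right) = -8 - 29 = -37$)
$S{\left(D,n \right)} = -304 + 30 D$
$w{\left(b \right)} = 10 b$ ($w{\left(b \right)} = \frac{5 \left(8 - 2\right) b}{3} = \frac{5 \cdot 6 b}{3} = 10 b$)
$\frac{1}{w{\left(-52 \right)} + S{\left(296,-6 \right)}} = \frac{1}{10 \left(-52\right) + \left(-304 + 30 \cdot 296\right)} = \frac{1}{-520 + \left(-304 + 8880\right)} = \frac{1}{-520 + 8576} = \frac{1}{8056}$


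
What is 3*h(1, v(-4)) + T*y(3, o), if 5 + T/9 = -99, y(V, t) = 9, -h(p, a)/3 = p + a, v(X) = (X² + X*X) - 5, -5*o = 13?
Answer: -8676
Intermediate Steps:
o = -13/5 (o = -⅕*13 = -13/5 ≈ -2.6000)
v(X) = -5 + 2*X² (v(X) = (X² + X²) - 5 = 2*X² - 5 = -5 + 2*X²)
h(p, a) = -3*a - 3*p (h(p, a) = -3*(p + a) = -3*(a + p) = -3*a - 3*p)
T = -936 (T = -45 + 9*(-99) = -45 - 891 = -936)
3*h(1, v(-4)) + T*y(3, o) = 3*(-3*(-5 + 2*(-4)²) - 3*1) - 936*9 = 3*(-3*(-5 + 2*16) - 3) - 8424 = 3*(-3*(-5 + 32) - 3) - 8424 = 3*(-3*27 - 3) - 8424 = 3*(-81 - 3) - 8424 = 3*(-84) - 8424 = -252 - 8424 = -8676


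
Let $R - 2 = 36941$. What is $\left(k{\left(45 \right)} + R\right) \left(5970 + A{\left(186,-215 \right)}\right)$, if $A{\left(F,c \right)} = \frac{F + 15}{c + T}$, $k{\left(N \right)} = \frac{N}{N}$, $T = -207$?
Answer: $\frac{46533535608}{211} \approx 2.2054 \cdot 10^{8}$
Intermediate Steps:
$R = 36943$ ($R = 2 + 36941 = 36943$)
$k{\left(N \right)} = 1$
$A{\left(F,c \right)} = \frac{15 + F}{-207 + c}$ ($A{\left(F,c \right)} = \frac{F + 15}{c - 207} = \frac{15 + F}{-207 + c}$)
$\left(k{\left(45 \right)} + R\right) \left(5970 + A{\left(186,-215 \right)}\right) = \left(1 + 36943\right) \left(5970 + \frac{15 + 186}{-207 - 215}\right) = 36944 \left(5970 + \frac{1}{-422} \cdot 201\right) = 36944 \left(5970 - \frac{201}{422}\right) = 36944 \cdot \frac{2519139}{422} = \frac{46533535608}{211}$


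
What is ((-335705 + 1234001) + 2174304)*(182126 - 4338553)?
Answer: -12771037600200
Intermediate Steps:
((-335705 + 1234001) + 2174304)*(182126 - 4338553) = (898296 + 2174304)*(-4156427) = 3072600*(-4156427) = -12771037600200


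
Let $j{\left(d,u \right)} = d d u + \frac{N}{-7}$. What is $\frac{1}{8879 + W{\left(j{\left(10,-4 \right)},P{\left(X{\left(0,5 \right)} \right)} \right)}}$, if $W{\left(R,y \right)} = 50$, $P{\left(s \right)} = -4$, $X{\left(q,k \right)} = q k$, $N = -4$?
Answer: $\frac{1}{8929} \approx 0.00011199$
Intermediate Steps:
$X{\left(q,k \right)} = k q$
$j{\left(d,u \right)} = \frac{4}{7} + u d^{2}$ ($j{\left(d,u \right)} = d d u - \frac{4}{-7} = d^{2} u - - \frac{4}{7} = u d^{2} + \frac{4}{7} = \frac{4}{7} + u d^{2}$)
$\frac{1}{8879 + W{\left(j{\left(10,-4 \right)},P{\left(X{\left(0,5 \right)} \right)} \right)}} = \frac{1}{8879 + 50} = \frac{1}{8929}$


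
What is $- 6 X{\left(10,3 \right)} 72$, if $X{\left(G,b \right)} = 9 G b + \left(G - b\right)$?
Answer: $-119664$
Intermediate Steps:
$X{\left(G,b \right)} = G - b + 9 G b$ ($X{\left(G,b \right)} = 9 G b + \left(G - b\right) = G - b + 9 G b$)
$- 6 X{\left(10,3 \right)} 72 = - 6 \left(10 - 3 + 9 \cdot 10 \cdot 3\right) 72 = - 6 \left(10 - 3 + 270\right) 72 = \left(-6\right) 277 \cdot 72 = \left(-1662\right) 72 = -119664$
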